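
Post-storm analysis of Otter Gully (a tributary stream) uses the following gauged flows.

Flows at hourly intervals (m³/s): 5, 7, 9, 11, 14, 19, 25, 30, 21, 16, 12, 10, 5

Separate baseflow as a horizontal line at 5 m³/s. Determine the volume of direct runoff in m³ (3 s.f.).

Direct-runoff ordinates (Q − Q_b): 0.0, 2.0, 4.0, 6.0, 9.0, 14.0, 20.0, 25.0, 16.0, 11.0, 7.0, 5.0, 0.0 m³/s.
ΣQ_DR = 119.0 m³/s.
With Δt = 1 h = 3600 s, V = ΣQ_DR · Δt = 119.0 × 3600 = 4.28 × 10^5 m³.

V ≈ 4.28 × 10^5 m³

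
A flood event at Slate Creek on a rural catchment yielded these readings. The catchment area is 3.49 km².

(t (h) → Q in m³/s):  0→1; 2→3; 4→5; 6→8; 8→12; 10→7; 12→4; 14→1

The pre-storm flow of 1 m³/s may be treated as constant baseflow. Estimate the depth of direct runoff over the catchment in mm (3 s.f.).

d ≈ 68.1 mm

Direct runoff: 0.0, 2.0, 4.0, 7.0, 11.0, 6.0, 3.0, 0.0 m³/s; ΣQ_DR = 33.00 m³/s.
V = ΣQ_DR · Δt = 33.00 × 7200 s = 2.376 × 10^5 m³.
Over A = 3.49 km², depth = V / A = 68.1 mm.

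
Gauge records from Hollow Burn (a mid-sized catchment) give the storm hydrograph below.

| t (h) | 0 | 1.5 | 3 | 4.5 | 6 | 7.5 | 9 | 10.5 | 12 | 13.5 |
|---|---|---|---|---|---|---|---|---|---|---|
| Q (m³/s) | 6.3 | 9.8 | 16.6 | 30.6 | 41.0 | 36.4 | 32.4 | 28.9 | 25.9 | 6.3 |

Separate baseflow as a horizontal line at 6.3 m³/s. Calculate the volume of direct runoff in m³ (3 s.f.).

V ≈ 9.24 × 10^5 m³

Direct-runoff ordinates (Q − Q_b): 0.0, 3.5, 10.3, 24.3, 34.7, 30.1, 26.1, 22.6, 19.6, 0.0 m³/s.
ΣQ_DR = 171.2 m³/s.
With Δt = 1.5 h = 5400 s, V = ΣQ_DR · Δt = 171.2 × 5400 = 9.24 × 10^5 m³.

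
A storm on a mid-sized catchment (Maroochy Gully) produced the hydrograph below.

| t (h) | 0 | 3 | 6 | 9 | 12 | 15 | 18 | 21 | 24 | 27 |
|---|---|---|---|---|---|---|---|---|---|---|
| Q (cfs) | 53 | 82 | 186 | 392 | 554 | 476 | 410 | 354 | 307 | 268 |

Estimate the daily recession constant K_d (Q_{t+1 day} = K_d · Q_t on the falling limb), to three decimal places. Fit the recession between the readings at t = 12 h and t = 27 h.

K_d ≈ 0.313

Between t = 12 h and t = 27 h the flow falls from 554 to 268 cfs over 5×3 h = 15 h.
Per-interval ratio K = (268/554)^(1/5) = 0.8648; K_d = K^(24/3) = 0.313.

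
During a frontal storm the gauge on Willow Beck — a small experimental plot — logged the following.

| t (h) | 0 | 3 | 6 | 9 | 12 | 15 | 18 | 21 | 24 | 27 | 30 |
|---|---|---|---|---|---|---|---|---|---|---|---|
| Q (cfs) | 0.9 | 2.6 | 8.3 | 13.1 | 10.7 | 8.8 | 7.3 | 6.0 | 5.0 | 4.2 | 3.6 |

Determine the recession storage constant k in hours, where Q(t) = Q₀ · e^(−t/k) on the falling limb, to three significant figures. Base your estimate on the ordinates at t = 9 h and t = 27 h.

k ≈ 15.8 h

On the falling limb, Q drops from 13.1 to 4.2 cfs between t = 9 h and t = 27 h (Δt = 18 h).
k = −Δt / ln(Q₂/Q₁) = −18 / ln(4.2/13.1) = 15.8 h.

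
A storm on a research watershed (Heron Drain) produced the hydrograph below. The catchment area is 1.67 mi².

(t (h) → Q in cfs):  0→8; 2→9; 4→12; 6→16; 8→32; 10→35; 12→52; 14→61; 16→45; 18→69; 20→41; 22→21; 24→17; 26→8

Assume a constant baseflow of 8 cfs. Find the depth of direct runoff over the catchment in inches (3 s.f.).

d ≈ 0.583 in

Direct runoff: 0.0, 1.0, 4.0, 8.0, 24.0, 27.0, 44.0, 53.0, 37.0, 61.0, 33.0, 13.0, 9.0, 0.0 cfs; ΣQ_DR = 314.0 cfs.
V = ΣQ_DR · Δt = 314.0 × 7200 s = 2.261 × 10^6 ft³.
Over A = 1.67 mi², depth = V / A = 0.583 in.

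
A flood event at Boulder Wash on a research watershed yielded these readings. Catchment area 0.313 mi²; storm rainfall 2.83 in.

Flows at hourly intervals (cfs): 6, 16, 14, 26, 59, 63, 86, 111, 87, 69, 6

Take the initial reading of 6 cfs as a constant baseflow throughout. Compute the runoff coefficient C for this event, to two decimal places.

C ≈ 0.83

ΣQ_DR = 477.0 cfs; V = ΣQ_DR·Δt = 1.717 × 10^6 ft³.
Runoff depth d = V / A = 2.362 in.
C = d / P = 2.362 / 2.83 = 0.83.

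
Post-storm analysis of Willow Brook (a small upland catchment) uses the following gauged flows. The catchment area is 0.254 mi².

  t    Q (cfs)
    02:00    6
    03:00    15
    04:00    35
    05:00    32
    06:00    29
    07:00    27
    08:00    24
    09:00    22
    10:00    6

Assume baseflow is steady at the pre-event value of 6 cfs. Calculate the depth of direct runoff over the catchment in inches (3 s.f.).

d ≈ 0.866 in

Direct runoff: 0.0, 9.0, 29.0, 26.0, 23.0, 21.0, 18.0, 16.0, 0.0 cfs; ΣQ_DR = 142.0 cfs.
V = ΣQ_DR · Δt = 142.0 × 3600 s = 5.112 × 10^5 ft³.
Over A = 0.254 mi², depth = V / A = 0.866 in.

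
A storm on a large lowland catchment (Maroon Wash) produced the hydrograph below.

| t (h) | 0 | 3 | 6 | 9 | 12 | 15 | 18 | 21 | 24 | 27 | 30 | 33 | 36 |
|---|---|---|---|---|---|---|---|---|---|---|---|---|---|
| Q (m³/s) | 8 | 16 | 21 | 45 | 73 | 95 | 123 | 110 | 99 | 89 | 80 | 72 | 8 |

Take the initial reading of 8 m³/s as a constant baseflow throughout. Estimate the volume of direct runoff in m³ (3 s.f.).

Direct-runoff ordinates (Q − Q_b): 0.0, 8.0, 13.0, 37.0, 65.0, 87.0, 115.0, 102.0, 91.0, 81.0, 72.0, 64.0, 0.0 m³/s.
ΣQ_DR = 735.0 m³/s.
With Δt = 3 h = 10800 s, V = ΣQ_DR · Δt = 735.0 × 10800 = 7.94 × 10^6 m³.

V ≈ 7.94 × 10^6 m³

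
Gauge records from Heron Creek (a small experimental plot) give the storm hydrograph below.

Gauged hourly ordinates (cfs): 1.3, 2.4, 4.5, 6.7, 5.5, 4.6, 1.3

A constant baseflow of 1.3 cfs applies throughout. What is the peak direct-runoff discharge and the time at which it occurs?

Subtracting baseflow gives direct-runoff ordinates: 0.0, 1.1, 3.2, 5.4, 4.2, 3.3, 0.0 cfs.
The maximum is 5.4 cfs, occurring at the reading for t = 3 h.

Q_p = 5.4 cfs at t = 3 h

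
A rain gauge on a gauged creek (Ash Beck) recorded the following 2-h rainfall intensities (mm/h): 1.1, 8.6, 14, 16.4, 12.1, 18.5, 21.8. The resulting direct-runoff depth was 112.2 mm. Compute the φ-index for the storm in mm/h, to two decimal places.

φ ≈ 5.88 mm/h

Only the 6 blocks with intensity above φ contribute runoff: 8.6, 14, 16.4, 12.1, 18.5, 21.8 mm/h.
Σ(I−φ)·Δt = d  ⇒  (8.6+14+16.4+12.1+18.5+21.8 − 6φ)·2 = 112.2
φ = (91.40 − 112.2/2) / 6 = 5.88 mm/h.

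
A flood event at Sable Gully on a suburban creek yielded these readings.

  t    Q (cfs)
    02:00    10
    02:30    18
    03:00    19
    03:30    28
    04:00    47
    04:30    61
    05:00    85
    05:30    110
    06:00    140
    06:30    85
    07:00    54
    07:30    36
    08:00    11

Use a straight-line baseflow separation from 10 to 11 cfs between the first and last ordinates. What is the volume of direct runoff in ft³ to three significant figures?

V ≈ 1.02 × 10^6 ft³

Direct-runoff ordinates (Q − Q_b): 0.00, 7.92, 8.83, 17.75, 36.67, 50.58, 74.50, 99.42, 129.33, 74.25, 43.17, 25.08, 0.00 cfs.
ΣQ_DR = 567.5 cfs.
With Δt = 0.5 h = 1800 s, V = ΣQ_DR · Δt = 567.5 × 1800 = 1.02 × 10^6 ft³.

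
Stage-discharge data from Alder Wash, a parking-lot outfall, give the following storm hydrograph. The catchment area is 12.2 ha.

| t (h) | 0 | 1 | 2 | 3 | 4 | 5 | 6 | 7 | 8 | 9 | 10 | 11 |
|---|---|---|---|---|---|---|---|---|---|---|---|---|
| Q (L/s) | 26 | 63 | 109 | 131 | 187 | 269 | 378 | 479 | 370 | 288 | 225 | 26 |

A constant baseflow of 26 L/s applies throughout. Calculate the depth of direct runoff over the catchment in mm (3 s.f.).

Direct runoff: 0.0, 37.0, 83.0, 105.0, 161.0, 243.0, 352.0, 453.0, 344.0, 262.0, 199.0, 0.0 L/s; ΣQ_DR = 2239 L/s.
V = ΣQ_DR · Δt = 2239 × 3600 s = 8.060 × 10^6 L.
Over A = 12.2 ha, depth = V / A = 66.1 mm.

d ≈ 66.1 mm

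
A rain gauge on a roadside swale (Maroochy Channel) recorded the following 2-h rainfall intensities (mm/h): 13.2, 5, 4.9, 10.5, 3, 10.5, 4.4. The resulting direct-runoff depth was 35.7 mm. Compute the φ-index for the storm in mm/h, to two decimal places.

φ ≈ 5.45 mm/h

Only the 3 blocks with intensity above φ contribute runoff: 13.2, 10.5, 10.5 mm/h.
Σ(I−φ)·Δt = d  ⇒  (13.2+10.5+10.5 − 3φ)·2 = 35.7
φ = (34.20 − 35.7/2) / 3 = 5.45 mm/h.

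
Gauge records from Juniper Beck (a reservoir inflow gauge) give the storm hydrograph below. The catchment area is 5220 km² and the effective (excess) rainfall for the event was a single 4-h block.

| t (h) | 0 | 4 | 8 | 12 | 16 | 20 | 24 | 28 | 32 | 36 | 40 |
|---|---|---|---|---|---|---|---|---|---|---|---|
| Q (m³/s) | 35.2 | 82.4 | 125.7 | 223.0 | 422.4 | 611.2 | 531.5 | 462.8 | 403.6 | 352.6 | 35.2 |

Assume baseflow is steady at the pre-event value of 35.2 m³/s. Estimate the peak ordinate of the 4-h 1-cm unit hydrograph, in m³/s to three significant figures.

U_p ≈ 720 m³/s

Direct runoff: 0.0, 47.2, 90.5, 187.8, 387.2, 576.0, 496.3, 427.6, 368.4, 317.4, 0.0 m³/s; ΣQ_DR = 2898 m³/s, peak = 576.0 m³/s.
Runoff depth d = ΣQ_DR·Δt / A = 2898 × 14400 / (5220 km²) = 7.996 mm.
The 1-cm UH is the DRH scaled by (10 mm)/d, so U_p = 576.0 × 10/7.996 = 720 m³/s.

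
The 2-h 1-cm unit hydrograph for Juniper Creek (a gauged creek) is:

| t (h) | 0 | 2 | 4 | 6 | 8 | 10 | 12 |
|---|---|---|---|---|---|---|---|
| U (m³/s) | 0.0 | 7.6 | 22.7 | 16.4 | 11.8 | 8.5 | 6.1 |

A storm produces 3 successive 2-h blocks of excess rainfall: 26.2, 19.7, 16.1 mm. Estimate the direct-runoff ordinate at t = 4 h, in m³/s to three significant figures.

Q ≈ 74.4 m³/s

By discrete convolution, Q_j = Σ (P_i / 10 mm) · U_{j−i}.
At t = 4 h (j=2): Q = (26.2/10)·22.7 + (19.7/10)·7.6 + (16.1/10)·0.0 = 74.4 m³/s.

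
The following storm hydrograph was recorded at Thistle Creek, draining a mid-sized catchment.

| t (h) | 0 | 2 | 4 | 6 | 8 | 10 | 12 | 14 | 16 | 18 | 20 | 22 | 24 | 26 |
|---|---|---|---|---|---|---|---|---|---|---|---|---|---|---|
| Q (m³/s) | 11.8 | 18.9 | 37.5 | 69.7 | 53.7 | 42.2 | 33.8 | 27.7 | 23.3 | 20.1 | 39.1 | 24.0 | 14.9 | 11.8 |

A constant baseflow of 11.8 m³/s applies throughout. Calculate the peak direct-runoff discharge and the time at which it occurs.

Q_p = 57.9 m³/s at t = 6 h

Subtracting baseflow gives direct-runoff ordinates: 0.0, 7.1, 25.7, 57.9, 41.9, 30.4, 22.0, 15.9, 11.5, 8.3, 27.3, 12.2, 3.1, 0.0 m³/s.
The maximum is 57.9 m³/s, occurring at the reading for t = 6 h.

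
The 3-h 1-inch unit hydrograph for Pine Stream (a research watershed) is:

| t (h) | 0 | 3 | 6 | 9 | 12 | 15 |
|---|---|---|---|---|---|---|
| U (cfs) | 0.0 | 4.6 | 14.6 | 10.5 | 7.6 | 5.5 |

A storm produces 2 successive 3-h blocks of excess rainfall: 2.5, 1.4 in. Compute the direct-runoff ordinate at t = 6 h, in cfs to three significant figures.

Q ≈ 42.9 cfs

By discrete convolution, Q_j = Σ (P_i / 1 in) · U_{j−i}.
At t = 6 h (j=2): Q = (2.5/1)·14.6 + (1.4/1)·4.6 = 42.9 cfs.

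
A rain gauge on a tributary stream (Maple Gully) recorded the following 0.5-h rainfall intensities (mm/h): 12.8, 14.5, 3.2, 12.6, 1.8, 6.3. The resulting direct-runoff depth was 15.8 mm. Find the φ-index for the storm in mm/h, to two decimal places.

φ ≈ 3.65 mm/h

Only the 4 blocks with intensity above φ contribute runoff: 12.8, 14.5, 12.6, 6.3 mm/h.
Σ(I−φ)·Δt = d  ⇒  (12.8+14.5+12.6+6.3 − 4φ)·0.5 = 15.8
φ = (46.20 − 15.8/0.5) / 4 = 3.65 mm/h.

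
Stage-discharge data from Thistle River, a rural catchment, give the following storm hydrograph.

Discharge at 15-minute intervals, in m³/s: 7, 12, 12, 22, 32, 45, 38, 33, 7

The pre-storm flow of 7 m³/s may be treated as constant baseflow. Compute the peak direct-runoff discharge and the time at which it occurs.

Subtracting baseflow gives direct-runoff ordinates: 0.0, 5.0, 5.0, 15.0, 25.0, 38.0, 31.0, 26.0, 0.0 m³/s.
The maximum is 38.0 m³/s, occurring at the reading for t = 1.25 h.

Q_p = 38.0 m³/s at t = 1.25 h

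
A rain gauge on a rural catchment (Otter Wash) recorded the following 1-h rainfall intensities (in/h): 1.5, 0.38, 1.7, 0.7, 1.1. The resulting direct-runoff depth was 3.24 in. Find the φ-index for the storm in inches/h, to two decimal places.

Only the 4 blocks with intensity above φ contribute runoff: 1.5, 1.7, 0.7, 1.1 in/h.
Σ(I−φ)·Δt = d  ⇒  (1.5+1.7+0.7+1.1 − 4φ)·1 = 3.24
φ = (5.000 − 3.24/1) / 4 = 0.44 in/h.

φ ≈ 0.44 in/h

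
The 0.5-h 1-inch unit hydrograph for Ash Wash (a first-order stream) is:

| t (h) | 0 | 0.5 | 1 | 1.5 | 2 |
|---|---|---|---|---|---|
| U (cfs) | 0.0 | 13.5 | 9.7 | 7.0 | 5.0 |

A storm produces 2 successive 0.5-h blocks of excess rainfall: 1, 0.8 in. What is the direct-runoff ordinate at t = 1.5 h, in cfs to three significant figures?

By discrete convolution, Q_j = Σ (P_i / 1 in) · U_{j−i}.
At t = 1.5 h (j=3): Q = (1/1)·7.0 + (0.8/1)·9.7 = 14.8 cfs.

Q ≈ 14.8 cfs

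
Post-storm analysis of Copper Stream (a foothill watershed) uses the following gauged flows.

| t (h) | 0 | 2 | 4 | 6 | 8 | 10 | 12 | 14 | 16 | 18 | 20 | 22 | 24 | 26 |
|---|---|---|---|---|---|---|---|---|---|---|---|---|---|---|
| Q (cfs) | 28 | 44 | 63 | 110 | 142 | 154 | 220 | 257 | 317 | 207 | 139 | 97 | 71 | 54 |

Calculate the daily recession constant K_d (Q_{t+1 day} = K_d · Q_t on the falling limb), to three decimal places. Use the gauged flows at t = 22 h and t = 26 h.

K_d ≈ 0.030

Between t = 22 h and t = 26 h the flow falls from 97 to 54 cfs over 2×2 h = 4 h.
Per-interval ratio K = (54/97)^(1/2) = 0.7461; K_d = K^(24/2) = 0.030.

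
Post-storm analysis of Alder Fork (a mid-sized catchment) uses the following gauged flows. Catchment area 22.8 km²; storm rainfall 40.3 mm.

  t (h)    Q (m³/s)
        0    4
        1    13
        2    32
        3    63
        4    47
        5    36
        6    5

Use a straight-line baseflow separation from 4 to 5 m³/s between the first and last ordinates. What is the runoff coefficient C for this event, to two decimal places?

C ≈ 0.66

ΣQ_DR = 168.5 m³/s; V = ΣQ_DR·Δt = 6.066 × 10^5 m³.
Runoff depth d = V / A = 26.61 mm.
C = d / P = 26.61 / 40.3 = 0.66.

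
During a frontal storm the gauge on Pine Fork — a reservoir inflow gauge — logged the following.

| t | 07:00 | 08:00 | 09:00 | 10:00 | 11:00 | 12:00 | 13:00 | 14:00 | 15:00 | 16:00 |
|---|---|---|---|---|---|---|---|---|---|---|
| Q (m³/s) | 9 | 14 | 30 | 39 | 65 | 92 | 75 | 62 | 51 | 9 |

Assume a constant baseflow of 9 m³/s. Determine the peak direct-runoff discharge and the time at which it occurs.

Q_p = 83.0 m³/s at t = 12:00

Subtracting baseflow gives direct-runoff ordinates: 0.0, 5.0, 21.0, 30.0, 56.0, 83.0, 66.0, 53.0, 42.0, 0.0 m³/s.
The maximum is 83.0 m³/s, occurring at the reading for t = 12:00.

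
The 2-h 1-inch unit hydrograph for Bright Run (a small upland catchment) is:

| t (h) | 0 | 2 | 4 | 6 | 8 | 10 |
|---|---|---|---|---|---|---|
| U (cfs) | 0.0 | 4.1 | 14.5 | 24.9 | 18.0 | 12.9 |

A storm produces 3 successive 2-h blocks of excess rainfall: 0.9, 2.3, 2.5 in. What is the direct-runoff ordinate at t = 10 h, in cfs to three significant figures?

Q ≈ 115 cfs

By discrete convolution, Q_j = Σ (P_i / 1 in) · U_{j−i}.
At t = 10 h (j=5): Q = (0.9/1)·12.9 + (2.3/1)·18.0 + (2.5/1)·24.9 = 115 cfs.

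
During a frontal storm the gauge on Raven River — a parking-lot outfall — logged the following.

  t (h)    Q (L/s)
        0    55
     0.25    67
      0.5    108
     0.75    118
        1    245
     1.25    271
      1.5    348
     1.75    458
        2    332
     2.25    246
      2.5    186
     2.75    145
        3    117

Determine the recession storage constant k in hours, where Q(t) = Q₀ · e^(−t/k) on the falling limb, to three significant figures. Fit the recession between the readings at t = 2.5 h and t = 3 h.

k ≈ 1.08 h

On the falling limb, Q drops from 186 to 117 L/s between t = 2.5 h and t = 3 h (Δt = 0.5 h).
k = −Δt / ln(Q₂/Q₁) = −0.5 / ln(117/186) = 1.08 h.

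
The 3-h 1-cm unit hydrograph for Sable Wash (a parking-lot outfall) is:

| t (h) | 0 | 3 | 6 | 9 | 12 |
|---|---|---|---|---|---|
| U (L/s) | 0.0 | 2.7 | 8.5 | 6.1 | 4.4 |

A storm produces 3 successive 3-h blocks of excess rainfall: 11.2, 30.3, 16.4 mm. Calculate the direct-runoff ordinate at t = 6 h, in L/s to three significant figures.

Q ≈ 17.7 L/s

By discrete convolution, Q_j = Σ (P_i / 10 mm) · U_{j−i}.
At t = 6 h (j=2): Q = (11.2/10)·8.5 + (30.3/10)·2.7 + (16.4/10)·0.0 = 17.7 L/s.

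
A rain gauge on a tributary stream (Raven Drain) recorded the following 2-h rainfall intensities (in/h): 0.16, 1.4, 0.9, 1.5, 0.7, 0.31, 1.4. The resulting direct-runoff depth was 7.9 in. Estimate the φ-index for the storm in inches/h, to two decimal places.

φ ≈ 0.39 in/h

Only the 5 blocks with intensity above φ contribute runoff: 1.4, 0.9, 1.5, 0.7, 1.4 in/h.
Σ(I−φ)·Δt = d  ⇒  (1.4+0.9+1.5+0.7+1.4 − 5φ)·2 = 7.9
φ = (5.900 − 7.9/2) / 5 = 0.39 in/h.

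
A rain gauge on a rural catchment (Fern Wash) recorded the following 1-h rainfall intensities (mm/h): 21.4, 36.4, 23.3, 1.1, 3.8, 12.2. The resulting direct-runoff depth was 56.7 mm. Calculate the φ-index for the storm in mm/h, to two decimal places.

Only the 4 blocks with intensity above φ contribute runoff: 21.4, 36.4, 23.3, 12.2 mm/h.
Σ(I−φ)·Δt = d  ⇒  (21.4+36.4+23.3+12.2 − 4φ)·1 = 56.7
φ = (93.30 − 56.7/1) / 4 = 9.15 mm/h.

φ ≈ 9.15 mm/h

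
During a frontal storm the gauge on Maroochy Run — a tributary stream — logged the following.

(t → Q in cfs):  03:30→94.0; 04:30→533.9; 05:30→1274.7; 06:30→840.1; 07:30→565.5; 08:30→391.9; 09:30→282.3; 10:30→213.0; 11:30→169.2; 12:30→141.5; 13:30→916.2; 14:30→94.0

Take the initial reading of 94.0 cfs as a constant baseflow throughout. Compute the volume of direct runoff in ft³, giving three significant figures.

V ≈ 1.58 × 10^7 ft³

Direct-runoff ordinates (Q − Q_b): 0.0, 439.9, 1180.7, 746.1, 471.5, 297.9, 188.3, 119.0, 75.2, 47.5, 822.2, 0.0 cfs.
ΣQ_DR = 4388 cfs.
With Δt = 1 h = 3600 s, V = ΣQ_DR · Δt = 4388 × 3600 = 1.58 × 10^7 ft³.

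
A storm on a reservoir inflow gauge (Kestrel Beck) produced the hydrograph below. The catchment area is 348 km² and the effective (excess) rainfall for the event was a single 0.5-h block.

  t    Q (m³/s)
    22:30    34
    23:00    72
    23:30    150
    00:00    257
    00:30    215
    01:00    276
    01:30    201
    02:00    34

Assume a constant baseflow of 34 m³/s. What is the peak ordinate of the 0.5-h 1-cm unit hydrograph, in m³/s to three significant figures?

U_p ≈ 484 m³/s

Direct runoff: 0.0, 38.0, 116.0, 223.0, 181.0, 242.0, 167.0, 0.0 m³/s; ΣQ_DR = 967.0 m³/s, peak = 242.0 m³/s.
Runoff depth d = ΣQ_DR·Δt / A = 967.0 × 1800 / (348 km²) = 5.002 mm.
The 1-cm UH is the DRH scaled by (10 mm)/d, so U_p = 242.0 × 10/5.002 = 484 m³/s.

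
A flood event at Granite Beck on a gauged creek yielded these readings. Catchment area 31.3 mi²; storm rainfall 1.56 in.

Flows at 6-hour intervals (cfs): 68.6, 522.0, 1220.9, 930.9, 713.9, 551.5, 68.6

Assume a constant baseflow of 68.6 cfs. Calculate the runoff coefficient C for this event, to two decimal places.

ΣQ_DR = 3596 cfs; V = ΣQ_DR·Δt = 7.768 × 10^7 ft³.
Runoff depth d = V / A = 1.068 in.
C = d / P = 1.068 / 1.56 = 0.68.

C ≈ 0.68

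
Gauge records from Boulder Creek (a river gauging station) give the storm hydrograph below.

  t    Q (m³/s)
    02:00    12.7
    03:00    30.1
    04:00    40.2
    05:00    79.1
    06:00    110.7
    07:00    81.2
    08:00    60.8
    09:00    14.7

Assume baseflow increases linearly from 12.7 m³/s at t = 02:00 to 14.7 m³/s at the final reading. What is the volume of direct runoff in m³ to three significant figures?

V ≈ 1.15 × 10^6 m³

Direct-runoff ordinates (Q − Q_b): 0.00, 17.11, 26.93, 65.54, 96.86, 67.07, 46.39, 0.00 m³/s.
ΣQ_DR = 319.9 m³/s.
With Δt = 1 h = 3600 s, V = ΣQ_DR · Δt = 319.9 × 3600 = 1.15 × 10^6 m³.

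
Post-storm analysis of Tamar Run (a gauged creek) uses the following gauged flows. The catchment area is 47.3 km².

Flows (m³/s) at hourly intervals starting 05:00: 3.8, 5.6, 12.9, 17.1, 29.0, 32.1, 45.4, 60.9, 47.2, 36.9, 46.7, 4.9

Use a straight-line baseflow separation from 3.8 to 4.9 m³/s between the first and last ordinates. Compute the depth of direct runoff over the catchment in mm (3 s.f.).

Direct runoff: 0.00, 1.70, 8.90, 13.00, 24.80, 27.80, 41.00, 56.40, 42.60, 32.20, 41.90, 0.00 m³/s; ΣQ_DR = 290.3 m³/s.
V = ΣQ_DR · Δt = 290.3 × 3600 s = 1.045 × 10^6 m³.
Over A = 47.3 km², depth = V / A = 22.1 mm.

d ≈ 22.1 mm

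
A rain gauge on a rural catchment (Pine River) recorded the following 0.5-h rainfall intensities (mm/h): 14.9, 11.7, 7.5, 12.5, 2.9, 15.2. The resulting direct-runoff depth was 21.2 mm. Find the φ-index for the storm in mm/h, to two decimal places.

Only the 5 blocks with intensity above φ contribute runoff: 14.9, 11.7, 7.5, 12.5, 15.2 mm/h.
Σ(I−φ)·Δt = d  ⇒  (14.9+11.7+7.5+12.5+15.2 − 5φ)·0.5 = 21.2
φ = (61.80 − 21.2/0.5) / 5 = 3.88 mm/h.

φ ≈ 3.88 mm/h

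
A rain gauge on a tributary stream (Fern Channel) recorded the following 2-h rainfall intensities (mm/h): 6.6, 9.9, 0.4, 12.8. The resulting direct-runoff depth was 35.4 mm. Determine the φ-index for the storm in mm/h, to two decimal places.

φ ≈ 3.87 mm/h

Only the 3 blocks with intensity above φ contribute runoff: 6.6, 9.9, 12.8 mm/h.
Σ(I−φ)·Δt = d  ⇒  (6.6+9.9+12.8 − 3φ)·2 = 35.4
φ = (29.30 − 35.4/2) / 3 = 3.87 mm/h.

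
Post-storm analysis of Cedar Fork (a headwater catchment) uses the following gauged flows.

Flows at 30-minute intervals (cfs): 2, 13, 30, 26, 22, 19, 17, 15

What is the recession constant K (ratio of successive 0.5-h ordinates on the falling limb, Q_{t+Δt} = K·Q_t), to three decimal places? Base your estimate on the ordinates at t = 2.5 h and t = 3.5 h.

K ≈ 0.889

Using the recession-limb readings at t = 2.5 h and t = 3.5 h: Q falls from 19 to 15 cfs over 2 intervals.
K = (Q₂/Q₁)^(1/2) = (15/19)^(1/2) = 0.889.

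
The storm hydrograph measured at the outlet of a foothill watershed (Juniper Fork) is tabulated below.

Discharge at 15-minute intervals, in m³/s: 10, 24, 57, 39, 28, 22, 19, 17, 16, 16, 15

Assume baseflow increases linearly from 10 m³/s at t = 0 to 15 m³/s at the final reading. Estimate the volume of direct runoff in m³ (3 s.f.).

Direct-runoff ordinates (Q − Q_b): 0.00, 13.50, 46.00, 27.50, 16.00, 9.50, 6.00, 3.50, 2.00, 1.50, 0.00 m³/s.
ΣQ_DR = 125.5 m³/s.
With Δt = 0.25 h = 900 s, V = ΣQ_DR · Δt = 125.5 × 900 = 1.13 × 10^5 m³.

V ≈ 1.13 × 10^5 m³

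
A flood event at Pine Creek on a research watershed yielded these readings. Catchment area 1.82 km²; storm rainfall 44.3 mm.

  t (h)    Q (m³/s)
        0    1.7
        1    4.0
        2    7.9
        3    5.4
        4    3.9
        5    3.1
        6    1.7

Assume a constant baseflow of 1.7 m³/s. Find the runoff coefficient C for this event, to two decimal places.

C ≈ 0.71

ΣQ_DR = 15.80 m³/s; V = ΣQ_DR·Δt = 56880 m³.
Runoff depth d = V / A = 31.25 mm.
C = d / P = 31.25 / 44.3 = 0.71.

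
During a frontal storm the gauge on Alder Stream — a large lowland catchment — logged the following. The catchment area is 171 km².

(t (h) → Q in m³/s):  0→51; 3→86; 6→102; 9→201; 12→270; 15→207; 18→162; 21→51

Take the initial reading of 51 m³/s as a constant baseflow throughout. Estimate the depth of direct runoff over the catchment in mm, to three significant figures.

d ≈ 45.6 mm

Direct runoff: 0.0, 35.0, 51.0, 150.0, 219.0, 156.0, 111.0, 0.0 m³/s; ΣQ_DR = 722.0 m³/s.
V = ΣQ_DR · Δt = 722.0 × 10800 s = 7.798 × 10^6 m³.
Over A = 171 km², depth = V / A = 45.6 mm.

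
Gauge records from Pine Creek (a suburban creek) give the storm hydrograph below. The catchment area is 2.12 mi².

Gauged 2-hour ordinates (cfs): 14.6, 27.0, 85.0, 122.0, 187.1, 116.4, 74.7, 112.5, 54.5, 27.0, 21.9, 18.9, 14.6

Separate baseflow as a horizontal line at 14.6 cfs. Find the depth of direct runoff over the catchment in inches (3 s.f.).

d ≈ 1.00 in

Direct runoff: 0.0, 12.4, 70.4, 107.4, 172.5, 101.8, 60.1, 97.9, 39.9, 12.4, 7.3, 4.3, 0.0 cfs; ΣQ_DR = 686.4 cfs.
V = ΣQ_DR · Δt = 686.4 × 7200 s = 4.942 × 10^6 ft³.
Over A = 2.12 mi², depth = V / A = 1.00 in.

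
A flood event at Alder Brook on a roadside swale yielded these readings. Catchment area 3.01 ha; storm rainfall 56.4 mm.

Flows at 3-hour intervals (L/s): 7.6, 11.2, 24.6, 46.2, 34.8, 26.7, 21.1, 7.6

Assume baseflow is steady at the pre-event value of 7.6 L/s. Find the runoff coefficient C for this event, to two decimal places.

C ≈ 0.76

ΣQ_DR = 119.0 L/s; V = ΣQ_DR·Δt = 1.285 × 10^6 L.
Runoff depth d = V / A = 42.70 mm.
C = d / P = 42.70 / 56.4 = 0.76.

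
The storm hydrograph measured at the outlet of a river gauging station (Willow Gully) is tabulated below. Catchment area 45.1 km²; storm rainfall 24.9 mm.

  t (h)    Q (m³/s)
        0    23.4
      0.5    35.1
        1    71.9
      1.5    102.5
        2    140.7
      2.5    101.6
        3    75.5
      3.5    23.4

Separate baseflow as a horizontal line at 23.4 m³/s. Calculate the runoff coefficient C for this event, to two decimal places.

ΣQ_DR = 386.9 m³/s; V = ΣQ_DR·Δt = 6.964 × 10^5 m³.
Runoff depth d = V / A = 15.44 mm.
C = d / P = 15.44 / 24.9 = 0.62.

C ≈ 0.62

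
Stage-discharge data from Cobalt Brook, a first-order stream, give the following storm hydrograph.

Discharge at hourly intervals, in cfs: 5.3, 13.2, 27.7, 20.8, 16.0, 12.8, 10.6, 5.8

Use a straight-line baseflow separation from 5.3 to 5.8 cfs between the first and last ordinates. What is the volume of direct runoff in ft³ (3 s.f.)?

V ≈ 2.44 × 10^5 ft³

Direct-runoff ordinates (Q − Q_b): 0.00, 7.83, 22.26, 15.29, 10.41, 7.14, 4.87, 0.00 cfs.
ΣQ_DR = 67.80 cfs.
With Δt = 1 h = 3600 s, V = ΣQ_DR · Δt = 67.80 × 3600 = 2.44 × 10^5 ft³.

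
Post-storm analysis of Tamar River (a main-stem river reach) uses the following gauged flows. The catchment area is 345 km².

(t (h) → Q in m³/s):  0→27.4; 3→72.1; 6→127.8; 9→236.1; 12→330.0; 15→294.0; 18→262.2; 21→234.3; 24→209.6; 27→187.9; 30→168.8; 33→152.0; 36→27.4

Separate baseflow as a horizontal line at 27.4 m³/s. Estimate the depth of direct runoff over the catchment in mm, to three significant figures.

d ≈ 61.8 mm

Direct runoff: 0.0, 44.7, 100.4, 208.7, 302.6, 266.6, 234.8, 206.9, 182.2, 160.5, 141.4, 124.6, 0.0 m³/s; ΣQ_DR = 1973 m³/s.
V = ΣQ_DR · Δt = 1973 × 10800 s = 2.131 × 10^7 m³.
Over A = 345 km², depth = V / A = 61.8 mm.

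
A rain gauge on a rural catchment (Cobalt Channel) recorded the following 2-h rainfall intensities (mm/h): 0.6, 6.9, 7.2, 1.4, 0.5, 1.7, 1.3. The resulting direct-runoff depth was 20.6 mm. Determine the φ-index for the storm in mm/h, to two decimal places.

φ ≈ 1.90 mm/h

Only the 2 blocks with intensity above φ contribute runoff: 6.9, 7.2 mm/h.
Σ(I−φ)·Δt = d  ⇒  (6.9+7.2 − 2φ)·2 = 20.6
φ = (14.10 − 20.6/2) / 2 = 1.90 mm/h.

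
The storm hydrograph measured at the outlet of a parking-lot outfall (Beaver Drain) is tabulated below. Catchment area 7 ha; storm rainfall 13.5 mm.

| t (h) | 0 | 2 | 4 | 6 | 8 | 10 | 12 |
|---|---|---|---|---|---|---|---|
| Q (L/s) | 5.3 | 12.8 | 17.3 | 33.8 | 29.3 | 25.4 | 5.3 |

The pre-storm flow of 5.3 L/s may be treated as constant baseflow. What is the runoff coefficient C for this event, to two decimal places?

ΣQ_DR = 92.10 L/s; V = ΣQ_DR·Δt = 6.631 × 10^5 L.
Runoff depth d = V / A = 9.473 mm.
C = d / P = 9.473 / 13.5 = 0.70.

C ≈ 0.70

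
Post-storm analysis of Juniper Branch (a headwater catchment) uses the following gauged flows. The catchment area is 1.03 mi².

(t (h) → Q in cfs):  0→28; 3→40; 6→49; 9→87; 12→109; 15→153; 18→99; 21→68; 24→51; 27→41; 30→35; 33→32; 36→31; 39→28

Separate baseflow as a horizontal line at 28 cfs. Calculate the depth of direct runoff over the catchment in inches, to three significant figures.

d ≈ 2.07 in

Direct runoff: 0.0, 12.0, 21.0, 59.0, 81.0, 125.0, 71.0, 40.0, 23.0, 13.0, 7.0, 4.0, 3.0, 0.0 cfs; ΣQ_DR = 459.0 cfs.
V = ΣQ_DR · Δt = 459.0 × 10800 s = 4.957 × 10^6 ft³.
Over A = 1.03 mi², depth = V / A = 2.07 in.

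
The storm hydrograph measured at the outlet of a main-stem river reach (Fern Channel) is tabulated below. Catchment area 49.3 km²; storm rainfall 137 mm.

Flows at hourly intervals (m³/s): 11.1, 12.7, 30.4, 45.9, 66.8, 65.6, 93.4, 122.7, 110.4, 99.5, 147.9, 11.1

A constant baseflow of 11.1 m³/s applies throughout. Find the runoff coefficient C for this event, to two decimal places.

C ≈ 0.36

ΣQ_DR = 684.3 m³/s; V = ΣQ_DR·Δt = 2.463 × 10^6 m³.
Runoff depth d = V / A = 49.97 mm.
C = d / P = 49.97 / 137 = 0.36.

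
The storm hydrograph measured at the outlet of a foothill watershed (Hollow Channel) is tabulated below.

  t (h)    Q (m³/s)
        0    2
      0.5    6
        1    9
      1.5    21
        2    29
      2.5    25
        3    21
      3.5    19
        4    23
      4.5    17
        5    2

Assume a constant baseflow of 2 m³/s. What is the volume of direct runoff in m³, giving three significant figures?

V ≈ 2.74 × 10^5 m³

Direct-runoff ordinates (Q − Q_b): 0.0, 4.0, 7.0, 19.0, 27.0, 23.0, 19.0, 17.0, 21.0, 15.0, 0.0 m³/s.
ΣQ_DR = 152.0 m³/s.
With Δt = 0.5 h = 1800 s, V = ΣQ_DR · Δt = 152.0 × 1800 = 2.74 × 10^5 m³.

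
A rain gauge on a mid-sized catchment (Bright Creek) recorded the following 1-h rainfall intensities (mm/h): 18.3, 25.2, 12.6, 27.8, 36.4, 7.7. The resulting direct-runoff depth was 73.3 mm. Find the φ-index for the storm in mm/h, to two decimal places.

Only the 5 blocks with intensity above φ contribute runoff: 18.3, 25.2, 12.6, 27.8, 36.4 mm/h.
Σ(I−φ)·Δt = d  ⇒  (18.3+25.2+12.6+27.8+36.4 − 5φ)·1 = 73.3
φ = (120.3 − 73.3/1) / 5 = 9.40 mm/h.

φ ≈ 9.40 mm/h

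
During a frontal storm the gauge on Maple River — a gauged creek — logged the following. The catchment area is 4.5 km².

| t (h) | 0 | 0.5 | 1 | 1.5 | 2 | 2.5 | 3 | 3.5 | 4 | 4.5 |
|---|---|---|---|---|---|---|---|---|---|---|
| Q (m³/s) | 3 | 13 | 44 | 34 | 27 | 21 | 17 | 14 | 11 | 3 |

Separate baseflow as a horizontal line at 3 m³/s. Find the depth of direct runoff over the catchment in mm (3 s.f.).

Direct runoff: 0.0, 10.0, 41.0, 31.0, 24.0, 18.0, 14.0, 11.0, 8.0, 0.0 m³/s; ΣQ_DR = 157.0 m³/s.
V = ΣQ_DR · Δt = 157.0 × 1800 s = 2.826 × 10^5 m³.
Over A = 4.5 km², depth = V / A = 62.8 mm.

d ≈ 62.8 mm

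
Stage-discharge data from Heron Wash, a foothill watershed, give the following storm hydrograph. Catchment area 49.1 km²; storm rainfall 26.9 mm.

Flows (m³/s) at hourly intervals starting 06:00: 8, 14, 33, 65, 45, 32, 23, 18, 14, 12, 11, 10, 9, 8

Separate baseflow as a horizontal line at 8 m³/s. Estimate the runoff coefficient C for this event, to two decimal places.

C ≈ 0.52

ΣQ_DR = 190.0 m³/s; V = ΣQ_DR·Δt = 6.840 × 10^5 m³.
Runoff depth d = V / A = 13.93 mm.
C = d / P = 13.93 / 26.9 = 0.52.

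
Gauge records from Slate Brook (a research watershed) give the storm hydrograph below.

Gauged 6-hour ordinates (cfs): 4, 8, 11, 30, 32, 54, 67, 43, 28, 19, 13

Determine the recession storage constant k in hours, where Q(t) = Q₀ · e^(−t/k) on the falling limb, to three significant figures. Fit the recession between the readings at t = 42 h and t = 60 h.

k ≈ 15.0 h

On the falling limb, Q drops from 43 to 13 cfs between t = 42 h and t = 60 h (Δt = 18 h).
k = −Δt / ln(Q₂/Q₁) = −18 / ln(13/43) = 15.0 h.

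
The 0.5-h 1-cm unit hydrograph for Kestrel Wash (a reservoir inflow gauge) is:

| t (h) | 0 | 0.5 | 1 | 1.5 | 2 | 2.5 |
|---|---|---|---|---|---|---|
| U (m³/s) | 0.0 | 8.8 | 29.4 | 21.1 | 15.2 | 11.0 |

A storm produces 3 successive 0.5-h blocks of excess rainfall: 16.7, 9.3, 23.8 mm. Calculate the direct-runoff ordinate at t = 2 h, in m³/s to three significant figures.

By discrete convolution, Q_j = Σ (P_i / 10 mm) · U_{j−i}.
At t = 2 h (j=4): Q = (16.7/10)·15.2 + (9.3/10)·21.1 + (23.8/10)·29.4 = 115 m³/s.

Q ≈ 115 m³/s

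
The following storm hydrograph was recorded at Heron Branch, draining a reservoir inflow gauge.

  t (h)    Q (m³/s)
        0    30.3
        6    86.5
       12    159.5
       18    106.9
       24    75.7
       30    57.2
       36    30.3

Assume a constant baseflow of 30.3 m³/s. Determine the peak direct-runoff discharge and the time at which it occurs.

Subtracting baseflow gives direct-runoff ordinates: 0.0, 56.2, 129.2, 76.6, 45.4, 26.9, 0.0 m³/s.
The maximum is 129.2 m³/s, occurring at the reading for t = 12 h.

Q_p = 129.2 m³/s at t = 12 h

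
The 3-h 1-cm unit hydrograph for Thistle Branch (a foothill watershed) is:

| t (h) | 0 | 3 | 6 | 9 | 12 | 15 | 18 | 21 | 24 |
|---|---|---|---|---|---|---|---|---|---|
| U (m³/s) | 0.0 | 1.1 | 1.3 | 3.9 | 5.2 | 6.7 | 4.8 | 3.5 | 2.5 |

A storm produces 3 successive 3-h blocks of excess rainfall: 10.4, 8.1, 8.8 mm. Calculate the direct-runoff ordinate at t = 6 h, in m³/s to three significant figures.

By discrete convolution, Q_j = Σ (P_i / 10 mm) · U_{j−i}.
At t = 6 h (j=2): Q = (10.4/10)·1.3 + (8.1/10)·1.1 + (8.8/10)·0.0 = 2.24 m³/s.

Q ≈ 2.24 m³/s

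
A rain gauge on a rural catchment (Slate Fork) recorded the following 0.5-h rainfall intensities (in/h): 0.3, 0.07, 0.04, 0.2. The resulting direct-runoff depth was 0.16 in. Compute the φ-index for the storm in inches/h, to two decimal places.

Only the 2 blocks with intensity above φ contribute runoff: 0.3, 0.2 in/h.
Σ(I−φ)·Δt = d  ⇒  (0.3+0.2 − 2φ)·0.5 = 0.16
φ = (0.5000 − 0.16/0.5) / 2 = 0.09 in/h.

φ ≈ 0.09 in/h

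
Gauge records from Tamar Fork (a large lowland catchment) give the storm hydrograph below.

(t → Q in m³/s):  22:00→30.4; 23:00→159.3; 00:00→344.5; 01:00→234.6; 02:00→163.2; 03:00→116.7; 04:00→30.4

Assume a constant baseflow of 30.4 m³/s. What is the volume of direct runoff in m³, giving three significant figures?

Direct-runoff ordinates (Q − Q_b): 0.0, 128.9, 314.1, 204.2, 132.8, 86.3, 0.0 m³/s.
ΣQ_DR = 866.3 m³/s.
With Δt = 1 h = 3600 s, V = ΣQ_DR · Δt = 866.3 × 3600 = 3.12 × 10^6 m³.

V ≈ 3.12 × 10^6 m³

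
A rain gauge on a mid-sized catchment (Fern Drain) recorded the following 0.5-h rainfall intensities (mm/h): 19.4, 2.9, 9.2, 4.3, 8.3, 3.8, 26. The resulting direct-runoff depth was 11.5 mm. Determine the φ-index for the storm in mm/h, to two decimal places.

φ ≈ 11.20 mm/h

Only the 2 blocks with intensity above φ contribute runoff: 19.4, 26 mm/h.
Σ(I−φ)·Δt = d  ⇒  (19.4+26 − 2φ)·0.5 = 11.5
φ = (45.40 − 11.5/0.5) / 2 = 11.20 mm/h.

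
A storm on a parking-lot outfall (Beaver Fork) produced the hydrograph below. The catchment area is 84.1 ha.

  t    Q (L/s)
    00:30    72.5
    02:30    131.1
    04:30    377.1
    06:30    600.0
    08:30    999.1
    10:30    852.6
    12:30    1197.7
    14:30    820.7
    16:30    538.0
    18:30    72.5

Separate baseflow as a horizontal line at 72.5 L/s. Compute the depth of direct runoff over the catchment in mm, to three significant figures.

Direct runoff: 0.0, 58.6, 304.6, 527.5, 926.6, 780.1, 1125.2, 748.2, 465.5, 0.0 L/s; ΣQ_DR = 4936 L/s.
V = ΣQ_DR · Δt = 4936 × 7200 s = 3.554 × 10^7 L.
Over A = 84.1 ha, depth = V / A = 42.3 mm.

d ≈ 42.3 mm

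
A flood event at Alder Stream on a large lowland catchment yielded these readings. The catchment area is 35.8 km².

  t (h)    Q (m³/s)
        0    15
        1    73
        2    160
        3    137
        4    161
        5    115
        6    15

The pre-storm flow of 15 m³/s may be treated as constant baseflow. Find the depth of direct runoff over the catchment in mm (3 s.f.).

Direct runoff: 0.0, 58.0, 145.0, 122.0, 146.0, 100.0, 0.0 m³/s; ΣQ_DR = 571.0 m³/s.
V = ΣQ_DR · Δt = 571.0 × 3600 s = 2.056 × 10^6 m³.
Over A = 35.8 km², depth = V / A = 57.4 mm.

d ≈ 57.4 mm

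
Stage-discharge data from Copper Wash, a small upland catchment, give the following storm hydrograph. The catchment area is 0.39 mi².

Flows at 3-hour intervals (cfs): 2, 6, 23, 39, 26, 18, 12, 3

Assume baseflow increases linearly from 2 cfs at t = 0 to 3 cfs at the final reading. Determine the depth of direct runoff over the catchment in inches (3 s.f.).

Direct runoff: 0.00, 3.86, 20.71, 36.57, 23.43, 15.29, 9.14, 0.00 cfs; ΣQ_DR = 109.0 cfs.
V = ΣQ_DR · Δt = 109.0 × 10800 s = 1.177 × 10^6 ft³.
Over A = 0.39 mi², depth = V / A = 1.30 in.

d ≈ 1.30 in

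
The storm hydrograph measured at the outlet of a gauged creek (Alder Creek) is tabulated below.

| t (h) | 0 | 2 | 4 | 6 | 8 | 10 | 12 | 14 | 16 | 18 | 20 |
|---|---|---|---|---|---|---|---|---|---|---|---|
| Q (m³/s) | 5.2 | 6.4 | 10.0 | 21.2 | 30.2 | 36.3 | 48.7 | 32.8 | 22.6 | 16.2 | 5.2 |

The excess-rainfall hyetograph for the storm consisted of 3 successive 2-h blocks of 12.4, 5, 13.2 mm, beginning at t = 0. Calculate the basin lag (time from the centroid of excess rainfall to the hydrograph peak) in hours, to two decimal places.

t_L ≈ 8.95 h

Centroid of excess rainfall: t_c = Σ P_i·t̄_i / ΣP_i = 3.0523 h (block centres at 1, 3, 5 h).
Hydrograph peak occurs at t = 12 h, so basin lag t_L = 12 − 3.0523 = 8.95 h.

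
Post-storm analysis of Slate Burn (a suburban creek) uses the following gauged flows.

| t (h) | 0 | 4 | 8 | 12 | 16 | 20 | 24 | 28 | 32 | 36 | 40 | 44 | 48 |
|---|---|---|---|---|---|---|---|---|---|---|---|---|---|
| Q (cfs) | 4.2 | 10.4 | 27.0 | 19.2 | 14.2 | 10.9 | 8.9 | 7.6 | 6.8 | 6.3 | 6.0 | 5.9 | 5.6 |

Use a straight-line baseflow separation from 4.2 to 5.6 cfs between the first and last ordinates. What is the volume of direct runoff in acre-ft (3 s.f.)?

Direct-runoff ordinates (Q − Q_b): 0.00, 6.08, 22.57, 14.65, 9.53, 6.12, 4.00, 2.58, 1.67, 1.05, 0.63, 0.42, 0.00 cfs.
ΣQ_DR = 69.30 cfs.
With Δt = 4 h = 14400 s, V = ΣQ_DR · Δt = 69.30 × 14400 = 9.98 × 10^5 ft³ = 22.9 acre-ft.

V ≈ 22.9 acre-ft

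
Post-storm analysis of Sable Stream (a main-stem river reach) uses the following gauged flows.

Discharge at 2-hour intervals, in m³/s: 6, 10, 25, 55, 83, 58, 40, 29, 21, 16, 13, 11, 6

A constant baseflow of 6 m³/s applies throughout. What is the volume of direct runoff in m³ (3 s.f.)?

V ≈ 2.12 × 10^6 m³

Direct-runoff ordinates (Q − Q_b): 0.0, 4.0, 19.0, 49.0, 77.0, 52.0, 34.0, 23.0, 15.0, 10.0, 7.0, 5.0, 0.0 m³/s.
ΣQ_DR = 295.0 m³/s.
With Δt = 2 h = 7200 s, V = ΣQ_DR · Δt = 295.0 × 7200 = 2.12 × 10^6 m³.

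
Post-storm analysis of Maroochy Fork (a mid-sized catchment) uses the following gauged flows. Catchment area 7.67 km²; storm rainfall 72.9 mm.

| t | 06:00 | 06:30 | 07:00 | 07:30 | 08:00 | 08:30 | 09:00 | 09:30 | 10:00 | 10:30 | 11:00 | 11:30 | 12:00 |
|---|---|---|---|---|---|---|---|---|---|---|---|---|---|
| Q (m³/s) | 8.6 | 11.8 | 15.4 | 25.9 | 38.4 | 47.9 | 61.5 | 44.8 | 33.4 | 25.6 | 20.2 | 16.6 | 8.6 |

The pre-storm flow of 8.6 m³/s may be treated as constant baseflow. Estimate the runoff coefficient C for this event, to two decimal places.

C ≈ 0.79

ΣQ_DR = 246.9 m³/s; V = ΣQ_DR·Δt = 4.444 × 10^5 m³.
Runoff depth d = V / A = 57.94 mm.
C = d / P = 57.94 / 72.9 = 0.79.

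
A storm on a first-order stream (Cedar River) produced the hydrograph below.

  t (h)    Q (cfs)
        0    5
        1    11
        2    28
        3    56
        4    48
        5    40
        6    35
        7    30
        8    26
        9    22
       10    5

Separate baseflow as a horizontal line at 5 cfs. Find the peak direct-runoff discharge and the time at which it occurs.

Q_p = 51.0 cfs at t = 3 h

Subtracting baseflow gives direct-runoff ordinates: 0.0, 6.0, 23.0, 51.0, 43.0, 35.0, 30.0, 25.0, 21.0, 17.0, 0.0 cfs.
The maximum is 51.0 cfs, occurring at the reading for t = 3 h.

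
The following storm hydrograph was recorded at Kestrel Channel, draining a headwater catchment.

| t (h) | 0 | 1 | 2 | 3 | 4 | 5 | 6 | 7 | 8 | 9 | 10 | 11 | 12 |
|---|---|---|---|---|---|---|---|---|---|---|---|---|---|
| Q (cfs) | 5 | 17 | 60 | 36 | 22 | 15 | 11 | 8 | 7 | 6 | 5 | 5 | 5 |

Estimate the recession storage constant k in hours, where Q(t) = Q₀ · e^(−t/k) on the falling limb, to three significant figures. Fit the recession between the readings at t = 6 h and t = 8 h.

On the falling limb, Q drops from 11 to 7 cfs between t = 6 h and t = 8 h (Δt = 2 h).
k = −Δt / ln(Q₂/Q₁) = −2 / ln(7/11) = 4.42 h.

k ≈ 4.42 h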